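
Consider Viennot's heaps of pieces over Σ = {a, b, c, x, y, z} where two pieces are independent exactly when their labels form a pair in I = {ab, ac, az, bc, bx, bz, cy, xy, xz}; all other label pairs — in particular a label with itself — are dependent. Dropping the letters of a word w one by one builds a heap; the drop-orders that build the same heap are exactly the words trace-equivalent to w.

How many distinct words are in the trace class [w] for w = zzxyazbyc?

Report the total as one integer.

0(z) covers ∅
1(z) covers 0:z
2(x) covers ∅
3(y) covers 1:z
4(a) covers 2:x, 3:y
5(z) covers 3:y
6(b) covers 3:y
7(y) covers 4:a, 5:z, 6:b
8(c) covers 2:x, 5:z
floor of heap: 0:z, 2:x
completions by unplaced set U, small U first (add the entries for U minus each lowest piece of U):
  |U|=1: {7}:1  {8}:1
  |U|=2: {4,7}:1  {6,7}:1  {7,8}:2
  |U|=3: {4,6,7}:2  {4,7,8}:3  {5,7,8}:2  {6,7,8}:3
  |U|=4: {2,4,7,8}:3  {4,5,7,8}:5  {4,6,7,8}:8  {5,6,7,8}:5
  |U|=5: {2,4,5,7,8}:8  {2,4,6,7,8}:11  {4,5,6,7,8}:18
  |U|=6: {2,4,5,6,7,8}:37  {3,4,5,6,7,8}:18
  |U|=7: {1,3,4,5,6,7,8}:18  {2,3,4,5,6,7,8}:55
  start at 0(z): 73
  start at 2(x): 18
sum over floor = 91

91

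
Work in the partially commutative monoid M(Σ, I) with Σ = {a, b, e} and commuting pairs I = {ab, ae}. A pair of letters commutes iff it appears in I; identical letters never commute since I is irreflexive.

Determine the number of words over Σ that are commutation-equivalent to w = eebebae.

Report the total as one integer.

#0=e has no predecessor
#1=e depends on [0:e]
#2=b depends on [1:e]
#3=e depends on [2:b]
#4=b depends on [3:e]
#5=a has no predecessor
#6=e depends on [4:b]
sources: [0:e, 5:a]
N(rest) = Σ N(rest − s) over sources s of rest; N(one piece) = 1:
  size 1 → [5]=1  [6]=1
  size 2 → [4,6]=1  [5,6]=2
  size 3 → [3,4,6]=1  [4,5,6]=3
  size 4 → [2,3,4,6]=1  [3,4,5,6]=4
  size 5 → [1,2,3,4,6]=1  [2,3,4,5,6]=5
  first=0(e) contributes 6
  first=5(a) contributes 1
|[w]| = 7

7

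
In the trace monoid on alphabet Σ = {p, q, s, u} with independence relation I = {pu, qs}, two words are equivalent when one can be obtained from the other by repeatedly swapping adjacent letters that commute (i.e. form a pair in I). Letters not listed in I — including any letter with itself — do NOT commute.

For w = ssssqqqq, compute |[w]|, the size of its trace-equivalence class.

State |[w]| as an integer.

#0=s has no predecessor
#1=s depends on [0:s]
#2=s depends on [1:s]
#3=s depends on [2:s]
#4=q has no predecessor
#5=q depends on [4:q]
#6=q depends on [5:q]
#7=q depends on [6:q]
sources: [0:s, 4:q]
N(rest) = Σ N(rest − s) over sources s of rest; N(one piece) = 1:
  size 1 → [3]=1  [7]=1
  size 2 → [2,3]=1  [3,7]=2  [6,7]=1
  size 3 → [1,2,3]=1  [2,3,7]=3  [3,6,7]=3  [5,6,7]=1
  size 4 → [0,1,2,3]=1  [1,2,3,7]=4  [2,3,6,7]=6  [3,5,6,7]=4  [4,5,6,7]=1
  size 5 → [0,1,2,3,7]=5  [1,2,3,6,7]=10  [2,3,5,6,7]=10  [3,4,5,6,7]=5
  size 6 → [0,1,2,3,6,7]=15  [1,2,3,5,6,7]=20  [2,3,4,5,6,7]=15
  first=0(s) contributes 35
  first=4(q) contributes 35
|[w]| = 70

70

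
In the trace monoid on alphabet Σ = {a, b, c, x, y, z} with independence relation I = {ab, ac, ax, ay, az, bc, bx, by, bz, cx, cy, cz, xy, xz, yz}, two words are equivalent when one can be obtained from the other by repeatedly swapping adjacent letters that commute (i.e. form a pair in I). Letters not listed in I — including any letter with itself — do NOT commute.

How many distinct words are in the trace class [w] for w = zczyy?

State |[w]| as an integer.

0(z) covers ∅
1(c) covers ∅
2(z) covers 0:z
3(y) covers ∅
4(y) covers 3:y
floor of heap: 0:z, 1:c, 3:y
completions by unplaced set U, small U first (add the entries for U minus each lowest piece of U):
  |U|=1: {1}:1  {2}:1  {4}:1
  |U|=2: {0,2}:1  {1,2}:2  {1,4}:2  {2,4}:2  {3,4}:1
  |U|=3: {0,1,2}:3  {0,2,4}:3  {1,2,4}:6  {1,3,4}:3  {2,3,4}:3
  start at 0(z): 12
  start at 1(c): 6
  start at 3(y): 12
sum over floor = 30

30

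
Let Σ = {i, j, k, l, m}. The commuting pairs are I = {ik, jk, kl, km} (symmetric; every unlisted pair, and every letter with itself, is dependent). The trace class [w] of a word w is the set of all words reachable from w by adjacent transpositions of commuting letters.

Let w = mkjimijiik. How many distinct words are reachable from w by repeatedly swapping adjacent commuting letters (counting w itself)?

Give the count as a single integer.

piece 0:m — minimal
piece 1:k — minimal
piece 2:j rests on {0:m}
piece 3:i rests on {2:j}
piece 4:m rests on {3:i}
piece 5:i rests on {4:m}
piece 6:j rests on {5:i}
piece 7:i rests on {6:j}
piece 8:i rests on {7:i}
piece 9:k rests on {1:k}
minimal pieces: {0:m, 1:k}
ways to finish when only these pieces remain (= sum over removing one remaining piece with nothing left below it):
  1 left: {8}→1  {9}→1
  2 left: {1,9}→1  {7,8}→1  {8,9}→2
  3 left: {1,8,9}→3  {6,7,8}→1  {7,8,9}→3
  4 left: {1,7,8,9}→6  {5,6,7,8}→1  {6,7,8,9}→4
  5 left: {1,6,7,8,9}→10  {4,5,6,7,8}→1  {5,6,7,8,9}→5
  6 left: {1,5,6,7,8,9}→15  {3,4,5,6,7,8}→1  {4,5,6,7,8,9}→6
  7 left: {1,4,5,6,7,8,9}→21  {2,3,4,5,6,7,8}→1  {3,4,5,6,7,8,9}→7
  8 left: {0,2,3,4,5,6,7,8}→1  {1,3,4,5,6,7,8,9}→28  {2,3,4,5,6,7,8,9}→8
  placing 0:m first → 36 extensions
  placing 1:k first → 9 extensions
total linear extensions = 45

45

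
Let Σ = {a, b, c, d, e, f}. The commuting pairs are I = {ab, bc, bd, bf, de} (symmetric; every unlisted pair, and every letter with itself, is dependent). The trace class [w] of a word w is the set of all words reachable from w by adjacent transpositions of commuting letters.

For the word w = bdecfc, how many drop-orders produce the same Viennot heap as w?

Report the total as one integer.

piece 0:b — minimal
piece 1:d — minimal
piece 2:e rests on {0:b}
piece 3:c rests on {1:d, 2:e}
piece 4:f rests on {3:c}
piece 5:c rests on {4:f}
minimal pieces: {0:b, 1:d}
ways to finish when only these pieces remain (= sum over removing one remaining piece with nothing left below it):
  1 left: {5}→1
  2 left: {4,5}→1
  3 left: {3,4,5}→1
  4 left: {1,3,4,5}→1  {2,3,4,5}→1
  placing 0:b first → 2 extensions
  placing 1:d first → 1 extensions
total linear extensions = 3

3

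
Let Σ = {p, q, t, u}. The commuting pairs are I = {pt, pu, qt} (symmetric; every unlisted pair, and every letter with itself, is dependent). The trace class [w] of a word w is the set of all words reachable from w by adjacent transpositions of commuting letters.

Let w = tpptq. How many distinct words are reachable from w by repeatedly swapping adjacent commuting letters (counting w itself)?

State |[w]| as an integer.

10

#0=t has no predecessor
#1=p has no predecessor
#2=p depends on [1:p]
#3=t depends on [0:t]
#4=q depends on [2:p]
sources: [0:t, 1:p]
N(rest) = Σ N(rest − s) over sources s of rest; N(one piece) = 1:
  size 1 → [3]=1  [4]=1
  size 2 → [0,3]=1  [2,4]=1  [3,4]=2
  size 3 → [0,3,4]=3  [1,2,4]=1  [2,3,4]=3
  first=0(t) contributes 4
  first=1(p) contributes 6
|[w]| = 10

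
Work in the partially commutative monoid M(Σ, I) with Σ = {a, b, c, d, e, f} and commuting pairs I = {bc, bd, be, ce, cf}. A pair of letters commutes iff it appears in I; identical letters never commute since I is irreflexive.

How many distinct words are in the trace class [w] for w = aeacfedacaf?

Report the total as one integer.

#0=a has no predecessor
#1=e depends on [0:a]
#2=a depends on [1:e]
#3=c depends on [2:a]
#4=f depends on [2:a]
#5=e depends on [4:f]
#6=d depends on [3:c, 5:e]
#7=a depends on [6:d]
#8=c depends on [7:a]
#9=a depends on [8:c]
#10=f depends on [9:a]
sources: [0:a]
N(rest) = Σ N(rest − s) over sources s of rest; N(one piece) = 1:
  size 1 → [10]=1
  size 2 → [9,10]=1
  size 3 → [8,9,10]=1
  size 4 → [7,8,9,10]=1
  size 5 → [6,7,8,9,10]=1
  size 6 → [3,6,7,8,9,10]=1  [5,6,7,8,9,10]=1
  size 7 → [3,5,6,7,8,9,10]=2  [4,5,6,7,8,9,10]=1
  size 8 → [3,4,5,6,7,8,9,10]=3
  size 9 → [2,3,4,5,6,7,8,9,10]=3
  first=0(a) contributes 3

3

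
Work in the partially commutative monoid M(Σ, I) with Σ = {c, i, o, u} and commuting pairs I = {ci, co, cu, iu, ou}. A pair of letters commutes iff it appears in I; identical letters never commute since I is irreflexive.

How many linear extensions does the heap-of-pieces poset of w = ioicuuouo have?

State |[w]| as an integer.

504

piece 0:i — minimal
piece 1:o rests on {0:i}
piece 2:i rests on {1:o}
piece 3:c — minimal
piece 4:u — minimal
piece 5:u rests on {4:u}
piece 6:o rests on {2:i}
piece 7:u rests on {5:u}
piece 8:o rests on {6:o}
minimal pieces: {0:i, 3:c, 4:u}
ways to finish when only these pieces remain (= sum over removing one remaining piece with nothing left below it):
  1 left: {3}→1  {7}→1  {8}→1
  2 left: {3,7}→2  {3,8}→2  {5,7}→1  {6,8}→1  {7,8}→2
  3 left: {2,6,8}→1  {3,5,7}→3  {3,6,8}→3  {3,7,8}→6  {4,5,7}→1  {5,7,8}→3  {6,7,8}→3
  4 left: {1,2,6,8}→1  {2,3,6,8}→4  {2,6,7,8}→4  {3,4,5,7}→4  {3,5,7,8}→12  {3,6,7,8}→12  {4,5,7,8}→4  {5,6,7,8}→6
  5 left: {0,1,2,6,8}→1  {1,2,3,6,8}→5  {1,2,6,7,8}→5  {2,3,6,7,8}→20  {2,5,6,7,8}→10  {3,4,5,7,8}→20  {3,5,6,7,8}→30  {4,5,6,7,8}→10
  6 left: {0,1,2,3,6,8}→6  {0,1,2,6,7,8}→6  {1,2,3,6,7,8}→30  {1,2,5,6,7,8}→15  {2,3,5,6,7,8}→60  {2,4,5,6,7,8}→20  {3,4,5,6,7,8}→60
  7 left: {0,1,2,3,6,7,8}→42  {0,1,2,5,6,7,8}→21  {1,2,3,5,6,7,8}→105  {1,2,4,5,6,7,8}→35  {2,3,4,5,6,7,8}→140
  placing 0:i first → 280 extensions
  placing 3:c first → 56 extensions
  placing 4:u first → 168 extensions
total linear extensions = 504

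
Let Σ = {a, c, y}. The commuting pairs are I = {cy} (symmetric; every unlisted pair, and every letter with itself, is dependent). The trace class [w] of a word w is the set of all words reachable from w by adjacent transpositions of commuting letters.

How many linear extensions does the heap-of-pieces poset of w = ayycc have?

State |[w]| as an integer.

6

drop 0:a onto floor
drop 1:y onto {0:a}
drop 2:y onto {1:y}
drop 3:c onto {0:a}
drop 4:c onto {3:c}
ground layer = {0:a}
drop-orders for the pieces not yet dropped (sum over which currently-grounded one goes next):
  1 to go: {2} 1  {4} 1
  2 to go: {1,2} 1  {2,4} 2  {3,4} 1
  3 to go: {1,2,4} 3  {2,3,4} 3
  if 0:a drops first: 6 orders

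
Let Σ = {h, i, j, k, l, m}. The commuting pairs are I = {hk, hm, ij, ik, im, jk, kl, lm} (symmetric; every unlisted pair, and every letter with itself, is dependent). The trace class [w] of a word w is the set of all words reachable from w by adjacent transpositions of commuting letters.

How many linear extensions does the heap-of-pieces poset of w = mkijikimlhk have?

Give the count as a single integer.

1113

piece 0:m — minimal
piece 1:k rests on {0:m}
piece 2:i — minimal
piece 3:j rests on {0:m}
piece 4:i rests on {2:i}
piece 5:k rests on {1:k}
piece 6:i rests on {4:i}
piece 7:m rests on {3:j, 5:k}
piece 8:l rests on {3:j, 6:i}
piece 9:h rests on {8:l}
piece 10:k rests on {7:m}
minimal pieces: {0:m, 2:i}
ways to finish when only these pieces remain (= sum over removing one remaining piece with nothing left below it):
  1 left: {9}→1  {10}→1
  2 left: {7,10}→1  {8,9}→1  {9,10}→2
  3 left: {5,7,10}→1  {6,8,9}→1  {7,9,10}→3  {8,9,10}→3
  4 left: {1,5,7,10}→1  {4,6,8,9}→1  {5,7,9,10}→4  {6,8,9,10}→4  {7,8,9,10}→6
  5 left: {1,5,7,9,10}→5  {2,4,6,8,9}→1  {3,7,8,9,10}→6  {4,6,8,9,10}→5  {5,7,8,9,10}→10  {6,7,8,9,10}→10
  6 left: {1,5,7,8,9,10}→15  {2,4,6,8,9,10}→6  {3,5,7,8,9,10}→16  {3,6,7,8,9,10}→16  {4,6,7,8,9,10}→15  {5,6,7,8,9,10}→20
  7 left: {1,3,5,7,8,9,10}→31  {1,5,6,7,8,9,10}→35  {2,4,6,7,8,9,10}→21  {3,4,6,7,8,9,10}→31  {3,5,6,7,8,9,10}→52  {4,5,6,7,8,9,10}→35
  8 left: {0,1,3,5,7,8,9,10}→31  {1,3,5,6,7,8,9,10}→118  {1,4,5,6,7,8,9,10}→70  {2,3,4,6,7,8,9,10}→52  {2,4,5,6,7,8,9,10}→56  {3,4,5,6,7,8,9,10}→118
  9 left: {0,1,3,5,6,7,8,9,10}→149  {1,2,4,5,6,7,8,9,10}→126  {1,3,4,5,6,7,8,9,10}→306  {2,3,4,5,6,7,8,9,10}→226
  placing 0:m first → 658 extensions
  placing 2:i first → 455 extensions
total linear extensions = 1113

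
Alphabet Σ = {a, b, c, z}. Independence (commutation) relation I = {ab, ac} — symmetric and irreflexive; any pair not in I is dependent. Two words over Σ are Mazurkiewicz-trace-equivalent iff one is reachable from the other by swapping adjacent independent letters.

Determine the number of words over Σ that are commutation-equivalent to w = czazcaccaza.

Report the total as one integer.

10

#0=c has no predecessor
#1=z depends on [0:c]
#2=a depends on [1:z]
#3=z depends on [2:a]
#4=c depends on [3:z]
#5=a depends on [3:z]
#6=c depends on [4:c]
#7=c depends on [6:c]
#8=a depends on [5:a]
#9=z depends on [7:c, 8:a]
#10=a depends on [9:z]
sources: [0:c]
N(rest) = Σ N(rest − s) over sources s of rest; N(one piece) = 1:
  size 1 → [10]=1
  size 2 → [9,10]=1
  size 3 → [7,9,10]=1  [8,9,10]=1
  size 4 → [5,8,9,10]=1  [6,7,9,10]=1  [7,8,9,10]=2
  size 5 → [4,6,7,9,10]=1  [5,7,8,9,10]=3  [6,7,8,9,10]=3
  size 6 → [4,6,7,8,9,10]=4  [5,6,7,8,9,10]=6
  size 7 → [4,5,6,7,8,9,10]=10
  size 8 → [3,4,5,6,7,8,9,10]=10
  size 9 → [2,3,4,5,6,7,8,9,10]=10
  first=0(c) contributes 10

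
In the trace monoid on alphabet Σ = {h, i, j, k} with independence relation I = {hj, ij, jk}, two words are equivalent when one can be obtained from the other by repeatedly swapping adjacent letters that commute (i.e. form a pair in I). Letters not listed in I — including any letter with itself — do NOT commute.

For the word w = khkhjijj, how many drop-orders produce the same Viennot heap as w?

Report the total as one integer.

56

0(k) covers ∅
1(h) covers 0:k
2(k) covers 1:h
3(h) covers 2:k
4(j) covers ∅
5(i) covers 3:h
6(j) covers 4:j
7(j) covers 6:j
floor of heap: 0:k, 4:j
completions by unplaced set U, small U first (add the entries for U minus each lowest piece of U):
  |U|=1: {5}:1  {7}:1
  |U|=2: {3,5}:1  {5,7}:2  {6,7}:1
  |U|=3: {2,3,5}:1  {3,5,7}:3  {4,6,7}:1  {5,6,7}:3
  |U|=4: {1,2,3,5}:1  {2,3,5,7}:4  {3,5,6,7}:6  {4,5,6,7}:4
  |U|=5: {0,1,2,3,5}:1  {1,2,3,5,7}:5  {2,3,5,6,7}:10  {3,4,5,6,7}:10
  |U|=6: {0,1,2,3,5,7}:6  {1,2,3,5,6,7}:15  {2,3,4,5,6,7}:20
  start at 0(k): 35
  start at 4(j): 21
sum over floor = 56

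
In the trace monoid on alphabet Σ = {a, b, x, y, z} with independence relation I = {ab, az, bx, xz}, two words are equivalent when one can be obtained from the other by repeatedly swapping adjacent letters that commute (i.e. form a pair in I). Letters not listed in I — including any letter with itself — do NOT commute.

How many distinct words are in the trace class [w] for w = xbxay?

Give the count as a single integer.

4

drop 0:x onto floor
drop 1:b onto floor
drop 2:x onto {0:x}
drop 3:a onto {2:x}
drop 4:y onto {1:b, 3:a}
ground layer = {0:x, 1:b}
drop-orders for the pieces not yet dropped (sum over which currently-grounded one goes next):
  1 to go: {4} 1
  2 to go: {1,4} 1  {3,4} 1
  3 to go: {1,3,4} 2  {2,3,4} 1
  if 0:x drops first: 3 orders
  if 1:b drops first: 1 orders
heap linearizations: 4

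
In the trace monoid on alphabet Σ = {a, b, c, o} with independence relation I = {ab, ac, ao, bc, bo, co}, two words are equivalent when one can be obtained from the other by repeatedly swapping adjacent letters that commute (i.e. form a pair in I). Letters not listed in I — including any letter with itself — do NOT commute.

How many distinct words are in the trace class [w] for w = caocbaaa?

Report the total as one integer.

drop 0:c onto floor
drop 1:a onto floor
drop 2:o onto floor
drop 3:c onto {0:c}
drop 4:b onto floor
drop 5:a onto {1:a}
drop 6:a onto {5:a}
drop 7:a onto {6:a}
ground layer = {0:c, 1:a, 2:o, 4:b}
drop-orders for the pieces not yet dropped (sum over which currently-grounded one goes next):
  1 to go: {2} 1  {3} 1  {4} 1  {7} 1
  2 to go: {0,3} 1  {2,3} 2  {2,4} 2  {2,7} 2  {3,4} 2  {3,7} 2  {4,7} 2  {6,7} 1
  3 to go: {0,2,3} 3  {0,3,4} 3  {0,3,7} 3  {2,3,4} 6  {2,3,7} 6  {2,4,7} 6  {2,6,7} 3  {3,4,7} 6  {3,6,7} 3  {4,6,7} 3  {5,6,7} 1
  4 to go: {0,2,3,4} 12  {0,2,3,7} 12  {0,3,4,7} 12  {0,3,6,7} 6  {1,5,6,7} 1  {2,3,4,7} 24  {2,3,6,7} 12  {2,4,6,7} 12  {2,5,6,7} 4  {3,4,6,7} 12  {3,5,6,7} 4  {4,5,6,7} 4
  5 to go: {0,2,3,4,7} 60  {0,2,3,6,7} 30  {0,3,4,6,7} 30  {0,3,5,6,7} 10  {1,2,5,6,7} 5  {1,3,5,6,7} 5  {1,4,5,6,7} 5  {2,3,4,6,7} 60  {2,3,5,6,7} 20  {2,4,5,6,7} 20  {3,4,5,6,7} 20
  6 to go: {0,1,3,5,6,7} 15  {0,2,3,4,6,7} 180  {0,2,3,5,6,7} 60  {0,3,4,5,6,7} 60  {1,2,3,5,6,7} 30  {1,2,4,5,6,7} 30  {1,3,4,5,6,7} 30  {2,3,4,5,6,7} 120
  if 0:c drops first: 210 orders
  if 1:a drops first: 420 orders
  if 2:o drops first: 105 orders
  if 4:b drops first: 105 orders
heap linearizations: 840

840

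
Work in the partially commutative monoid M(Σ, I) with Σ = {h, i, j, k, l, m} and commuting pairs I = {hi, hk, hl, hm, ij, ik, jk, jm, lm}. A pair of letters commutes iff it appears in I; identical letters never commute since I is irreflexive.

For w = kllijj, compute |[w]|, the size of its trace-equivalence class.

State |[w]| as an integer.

3

drop 0:k onto floor
drop 1:l onto {0:k}
drop 2:l onto {1:l}
drop 3:i onto {2:l}
drop 4:j onto {2:l}
drop 5:j onto {4:j}
ground layer = {0:k}
drop-orders for the pieces not yet dropped (sum over which currently-grounded one goes next):
  1 to go: {3} 1  {5} 1
  2 to go: {3,5} 2  {4,5} 1
  3 to go: {3,4,5} 3
  4 to go: {2,3,4,5} 3
  if 0:k drops first: 3 orders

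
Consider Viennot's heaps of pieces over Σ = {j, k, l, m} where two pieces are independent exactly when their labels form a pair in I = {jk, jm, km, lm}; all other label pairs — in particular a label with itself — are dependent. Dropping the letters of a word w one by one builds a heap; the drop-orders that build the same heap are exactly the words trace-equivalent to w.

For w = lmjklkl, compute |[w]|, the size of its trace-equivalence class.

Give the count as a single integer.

#0=l has no predecessor
#1=m has no predecessor
#2=j depends on [0:l]
#3=k depends on [0:l]
#4=l depends on [2:j, 3:k]
#5=k depends on [4:l]
#6=l depends on [5:k]
sources: [0:l, 1:m]
N(rest) = Σ N(rest − s) over sources s of rest; N(one piece) = 1:
  size 1 → [1]=1  [6]=1
  size 2 → [1,6]=2  [5,6]=1
  size 3 → [1,5,6]=3  [4,5,6]=1
  size 4 → [1,4,5,6]=4  [2,4,5,6]=1  [3,4,5,6]=1
  size 5 → [1,2,4,5,6]=5  [1,3,4,5,6]=5  [2,3,4,5,6]=2
  first=0(l) contributes 12
  first=1(m) contributes 2
|[w]| = 14

14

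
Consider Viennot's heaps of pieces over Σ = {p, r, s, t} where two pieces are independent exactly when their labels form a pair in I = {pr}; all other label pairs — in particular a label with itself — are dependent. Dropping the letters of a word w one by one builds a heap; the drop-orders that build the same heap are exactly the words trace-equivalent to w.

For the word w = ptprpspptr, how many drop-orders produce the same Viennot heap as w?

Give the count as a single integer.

piece 0:p — minimal
piece 1:t rests on {0:p}
piece 2:p rests on {1:t}
piece 3:r rests on {1:t}
piece 4:p rests on {2:p}
piece 5:s rests on {3:r, 4:p}
piece 6:p rests on {5:s}
piece 7:p rests on {6:p}
piece 8:t rests on {7:p}
piece 9:r rests on {8:t}
minimal pieces: {0:p}
ways to finish when only these pieces remain (= sum over removing one remaining piece with nothing left below it):
  1 left: {9}→1
  2 left: {8,9}→1
  3 left: {7,8,9}→1
  4 left: {6,7,8,9}→1
  5 left: {5,6,7,8,9}→1
  6 left: {3,5,6,7,8,9}→1  {4,5,6,7,8,9}→1
  7 left: {2,4,5,6,7,8,9}→1  {3,4,5,6,7,8,9}→2
  8 left: {2,3,4,5,6,7,8,9}→3
  placing 0:p first → 3 extensions

3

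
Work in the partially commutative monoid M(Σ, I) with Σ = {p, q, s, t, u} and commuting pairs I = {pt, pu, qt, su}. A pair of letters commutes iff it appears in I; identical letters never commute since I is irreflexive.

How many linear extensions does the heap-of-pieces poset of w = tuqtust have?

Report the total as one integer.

#0=t has no predecessor
#1=u depends on [0:t]
#2=q depends on [1:u]
#3=t depends on [1:u]
#4=u depends on [2:q, 3:t]
#5=s depends on [2:q, 3:t]
#6=t depends on [4:u, 5:s]
sources: [0:t]
N(rest) = Σ N(rest − s) over sources s of rest; N(one piece) = 1:
  size 1 → [6]=1
  size 2 → [4,6]=1  [5,6]=1
  size 3 → [4,5,6]=2
  size 4 → [2,4,5,6]=2  [3,4,5,6]=2
  size 5 → [2,3,4,5,6]=4
  first=0(t) contributes 4

4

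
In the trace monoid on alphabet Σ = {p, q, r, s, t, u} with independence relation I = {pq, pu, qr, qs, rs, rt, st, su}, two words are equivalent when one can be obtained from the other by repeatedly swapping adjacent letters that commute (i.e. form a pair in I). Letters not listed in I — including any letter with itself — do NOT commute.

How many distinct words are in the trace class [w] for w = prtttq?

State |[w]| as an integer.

5

piece 0:p — minimal
piece 1:r rests on {0:p}
piece 2:t rests on {0:p}
piece 3:t rests on {2:t}
piece 4:t rests on {3:t}
piece 5:q rests on {4:t}
minimal pieces: {0:p}
ways to finish when only these pieces remain (= sum over removing one remaining piece with nothing left below it):
  1 left: {1}→1  {5}→1
  2 left: {1,5}→2  {4,5}→1
  3 left: {1,4,5}→3  {3,4,5}→1
  4 left: {1,3,4,5}→4  {2,3,4,5}→1
  placing 0:p first → 5 extensions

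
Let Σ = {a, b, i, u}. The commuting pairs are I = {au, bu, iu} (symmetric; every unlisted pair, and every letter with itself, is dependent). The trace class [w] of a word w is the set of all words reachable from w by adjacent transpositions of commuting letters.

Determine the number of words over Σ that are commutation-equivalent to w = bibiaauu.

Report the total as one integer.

28

drop 0:b onto floor
drop 1:i onto {0:b}
drop 2:b onto {1:i}
drop 3:i onto {2:b}
drop 4:a onto {3:i}
drop 5:a onto {4:a}
drop 6:u onto floor
drop 7:u onto {6:u}
ground layer = {0:b, 6:u}
drop-orders for the pieces not yet dropped (sum over which currently-grounded one goes next):
  1 to go: {5} 1  {7} 1
  2 to go: {4,5} 1  {5,7} 2  {6,7} 1
  3 to go: {3,4,5} 1  {4,5,7} 3  {5,6,7} 3
  4 to go: {2,3,4,5} 1  {3,4,5,7} 4  {4,5,6,7} 6
  5 to go: {1,2,3,4,5} 1  {2,3,4,5,7} 5  {3,4,5,6,7} 10
  6 to go: {0,1,2,3,4,5} 1  {1,2,3,4,5,7} 6  {2,3,4,5,6,7} 15
  if 0:b drops first: 21 orders
  if 6:u drops first: 7 orders
heap linearizations: 28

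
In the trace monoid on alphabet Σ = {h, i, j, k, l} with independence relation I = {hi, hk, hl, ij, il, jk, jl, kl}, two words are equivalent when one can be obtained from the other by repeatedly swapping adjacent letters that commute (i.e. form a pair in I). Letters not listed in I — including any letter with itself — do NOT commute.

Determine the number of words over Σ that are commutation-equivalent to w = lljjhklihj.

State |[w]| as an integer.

drop 0:l onto floor
drop 1:l onto {0:l}
drop 2:j onto floor
drop 3:j onto {2:j}
drop 4:h onto {3:j}
drop 5:k onto floor
drop 6:l onto {1:l}
drop 7:i onto {5:k}
drop 8:h onto {4:h}
drop 9:j onto {8:h}
ground layer = {0:l, 2:j, 5:k}
drop-orders for the pieces not yet dropped (sum over which currently-grounded one goes next):
  1 to go: {6} 1  {7} 1  {9} 1
  2 to go: {1,6} 1  {5,7} 1  {6,7} 2  {6,9} 2  {7,9} 2  {8,9} 1
  3 to go: {0,1,6} 1  {1,6,7} 3  {1,6,9} 3  {4,8,9} 1  {5,6,7} 3  {5,7,9} 3  {6,7,9} 6  {6,8,9} 3  {7,8,9} 3
  4 to go: {0,1,6,7} 4  {0,1,6,9} 4  {1,5,6,7} 6  {1,6,7,9} 12  {1,6,8,9} 6  {3,4,8,9} 1  {4,6,8,9} 4  {4,7,8,9} 4  {5,6,7,9} 12  {5,7,8,9} 6  {6,7,8,9} 12
  5 to go: {0,1,5,6,7} 10  {0,1,6,7,9} 20  {0,1,6,8,9} 10  {1,4,6,8,9} 10  {1,5,6,7,9} 30  {1,6,7,8,9} 30  {2,3,4,8,9} 1  {3,4,6,8,9} 5  {3,4,7,8,9} 5  {4,5,7,8,9} 10  {4,6,7,8,9} 20  {5,6,7,8,9} 30
  6 to go: {0,1,4,6,8,9} 20  {0,1,5,6,7,9} 60  {0,1,6,7,8,9} 60  {1,3,4,6,8,9} 15  {1,4,6,7,8,9} 60  {1,5,6,7,8,9} 90  {2,3,4,6,8,9} 6  {2,3,4,7,8,9} 6  {3,4,5,7,8,9} 15  {3,4,6,7,8,9} 30  {4,5,6,7,8,9} 60
  7 to go: {0,1,3,4,6,8,9} 35  {0,1,4,6,7,8,9} 140  {0,1,5,6,7,8,9} 210  {1,2,3,4,6,8,9} 21  {1,3,4,6,7,8,9} 105  {1,4,5,6,7,8,9} 210  {2,3,4,5,7,8,9} 21  {2,3,4,6,7,8,9} 42  {3,4,5,6,7,8,9} 105
  8 to go: {0,1,2,3,4,6,8,9} 56  {0,1,3,4,6,7,8,9} 280  {0,1,4,5,6,7,8,9} 560  {1,2,3,4,6,7,8,9} 168  {1,3,4,5,6,7,8,9} 420  {2,3,4,5,6,7,8,9} 168
  if 0:l drops first: 756 orders
  if 2:j drops first: 1260 orders
  if 5:k drops first: 504 orders
heap linearizations: 2520

2520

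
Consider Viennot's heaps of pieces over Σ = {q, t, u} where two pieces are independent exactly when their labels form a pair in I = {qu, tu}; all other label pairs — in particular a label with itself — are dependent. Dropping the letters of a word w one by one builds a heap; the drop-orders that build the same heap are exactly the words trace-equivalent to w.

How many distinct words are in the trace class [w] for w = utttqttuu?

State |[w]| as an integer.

84

0(u) covers ∅
1(t) covers ∅
2(t) covers 1:t
3(t) covers 2:t
4(q) covers 3:t
5(t) covers 4:q
6(t) covers 5:t
7(u) covers 0:u
8(u) covers 7:u
floor of heap: 0:u, 1:t
completions by unplaced set U, small U first (add the entries for U minus each lowest piece of U):
  |U|=1: {6}:1  {8}:1
  |U|=2: {5,6}:1  {6,8}:2  {7,8}:1
  |U|=3: {0,7,8}:1  {4,5,6}:1  {5,6,8}:3  {6,7,8}:3
  |U|=4: {0,6,7,8}:4  {3,4,5,6}:1  {4,5,6,8}:4  {5,6,7,8}:6
  |U|=5: {0,5,6,7,8}:10  {2,3,4,5,6}:1  {3,4,5,6,8}:5  {4,5,6,7,8}:10
  |U|=6: {0,4,5,6,7,8}:20  {1,2,3,4,5,6}:1  {2,3,4,5,6,8}:6  {3,4,5,6,7,8}:15
  |U|=7: {0,3,4,5,6,7,8}:35  {1,2,3,4,5,6,8}:7  {2,3,4,5,6,7,8}:21
  start at 0(u): 28
  start at 1(t): 56
sum over floor = 84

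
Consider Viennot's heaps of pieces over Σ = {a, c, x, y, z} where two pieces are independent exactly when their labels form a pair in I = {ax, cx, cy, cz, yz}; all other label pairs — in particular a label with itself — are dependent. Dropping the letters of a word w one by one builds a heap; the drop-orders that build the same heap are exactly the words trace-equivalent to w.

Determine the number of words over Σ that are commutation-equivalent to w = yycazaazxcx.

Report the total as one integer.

12

#0=y has no predecessor
#1=y depends on [0:y]
#2=c has no predecessor
#3=a depends on [1:y, 2:c]
#4=z depends on [3:a]
#5=a depends on [4:z]
#6=a depends on [5:a]
#7=z depends on [6:a]
#8=x depends on [7:z]
#9=c depends on [6:a]
#10=x depends on [8:x]
sources: [0:y, 2:c]
N(rest) = Σ N(rest − s) over sources s of rest; N(one piece) = 1:
  size 1 → [9]=1  [10]=1
  size 2 → [8,10]=1  [9,10]=2
  size 3 → [7,8,10]=1  [8,9,10]=3
  size 4 → [7,8,9,10]=4
  size 5 → [6,7,8,9,10]=4
  size 6 → [5,6,7,8,9,10]=4
  size 7 → [4,5,6,7,8,9,10]=4
  size 8 → [3,4,5,6,7,8,9,10]=4
  size 9 → [1,3,4,5,6,7,8,9,10]=4  [2,3,4,5,6,7,8,9,10]=4
  first=0(y) contributes 8
  first=2(c) contributes 4
|[w]| = 12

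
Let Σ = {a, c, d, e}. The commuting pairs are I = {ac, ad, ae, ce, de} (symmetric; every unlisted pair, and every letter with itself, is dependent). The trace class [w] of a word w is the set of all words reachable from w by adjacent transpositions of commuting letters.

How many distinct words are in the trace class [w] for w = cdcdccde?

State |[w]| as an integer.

#0=c has no predecessor
#1=d depends on [0:c]
#2=c depends on [1:d]
#3=d depends on [2:c]
#4=c depends on [3:d]
#5=c depends on [4:c]
#6=d depends on [5:c]
#7=e has no predecessor
sources: [0:c, 7:e]
N(rest) = Σ N(rest − s) over sources s of rest; N(one piece) = 1:
  size 1 → [6]=1  [7]=1
  size 2 → [5,6]=1  [6,7]=2
  size 3 → [4,5,6]=1  [5,6,7]=3
  size 4 → [3,4,5,6]=1  [4,5,6,7]=4
  size 5 → [2,3,4,5,6]=1  [3,4,5,6,7]=5
  size 6 → [1,2,3,4,5,6]=1  [2,3,4,5,6,7]=6
  first=0(c) contributes 7
  first=7(e) contributes 1
|[w]| = 8

8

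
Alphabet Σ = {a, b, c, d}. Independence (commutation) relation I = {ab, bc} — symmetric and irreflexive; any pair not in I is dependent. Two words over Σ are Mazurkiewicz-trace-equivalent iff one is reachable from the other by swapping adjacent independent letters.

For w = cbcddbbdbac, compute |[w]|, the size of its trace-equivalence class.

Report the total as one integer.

piece 0:c — minimal
piece 1:b — minimal
piece 2:c rests on {0:c}
piece 3:d rests on {1:b, 2:c}
piece 4:d rests on {3:d}
piece 5:b rests on {4:d}
piece 6:b rests on {5:b}
piece 7:d rests on {6:b}
piece 8:b rests on {7:d}
piece 9:a rests on {7:d}
piece 10:c rests on {9:a}
minimal pieces: {0:c, 1:b}
ways to finish when only these pieces remain (= sum over removing one remaining piece with nothing left below it):
  1 left: {8}→1  {10}→1
  2 left: {8,10}→2  {9,10}→1
  3 left: {8,9,10}→3
  4 left: {7,8,9,10}→3
  5 left: {6,7,8,9,10}→3
  6 left: {5,6,7,8,9,10}→3
  7 left: {4,5,6,7,8,9,10}→3
  8 left: {3,4,5,6,7,8,9,10}→3
  9 left: {1,3,4,5,6,7,8,9,10}→3  {2,3,4,5,6,7,8,9,10}→3
  placing 0:c first → 6 extensions
  placing 1:b first → 3 extensions
total linear extensions = 9

9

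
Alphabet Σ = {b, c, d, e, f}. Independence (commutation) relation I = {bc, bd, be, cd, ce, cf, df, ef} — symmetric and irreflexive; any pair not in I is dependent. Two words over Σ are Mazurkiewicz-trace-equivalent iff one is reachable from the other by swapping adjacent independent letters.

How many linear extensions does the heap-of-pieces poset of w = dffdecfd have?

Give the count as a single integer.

280

piece 0:d — minimal
piece 1:f — minimal
piece 2:f rests on {1:f}
piece 3:d rests on {0:d}
piece 4:e rests on {3:d}
piece 5:c — minimal
piece 6:f rests on {2:f}
piece 7:d rests on {4:e}
minimal pieces: {0:d, 1:f, 5:c}
ways to finish when only these pieces remain (= sum over removing one remaining piece with nothing left below it):
  1 left: {5}→1  {6}→1  {7}→1
  2 left: {2,6}→1  {4,7}→1  {5,6}→2  {5,7}→2  {6,7}→2
  3 left: {1,2,6}→1  {2,5,6}→3  {2,6,7}→3  {3,4,7}→1  {4,5,7}→3  {4,6,7}→3  {5,6,7}→6
  4 left: {0,3,4,7}→1  {1,2,5,6}→4  {1,2,6,7}→4  {2,4,6,7}→6  {2,5,6,7}→12  {3,4,5,7}→4  {3,4,6,7}→4  {4,5,6,7}→12
  5 left: {0,3,4,5,7}→5  {0,3,4,6,7}→5  {1,2,4,6,7}→10  {1,2,5,6,7}→20  {2,3,4,6,7}→10  {2,4,5,6,7}→30  {3,4,5,6,7}→20
  6 left: {0,2,3,4,6,7}→15  {0,3,4,5,6,7}→30  {1,2,3,4,6,7}→20  {1,2,4,5,6,7}→60  {2,3,4,5,6,7}→60
  placing 0:d first → 140 extensions
  placing 1:f first → 105 extensions
  placing 5:c first → 35 extensions
total linear extensions = 280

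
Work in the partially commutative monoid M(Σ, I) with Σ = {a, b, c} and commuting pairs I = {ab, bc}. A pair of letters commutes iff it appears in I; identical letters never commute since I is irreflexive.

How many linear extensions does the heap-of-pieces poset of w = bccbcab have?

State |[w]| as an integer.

drop 0:b onto floor
drop 1:c onto floor
drop 2:c onto {1:c}
drop 3:b onto {0:b}
drop 4:c onto {2:c}
drop 5:a onto {4:c}
drop 6:b onto {3:b}
ground layer = {0:b, 1:c}
drop-orders for the pieces not yet dropped (sum over which currently-grounded one goes next):
  1 to go: {5} 1  {6} 1
  2 to go: {3,6} 1  {4,5} 1  {5,6} 2
  3 to go: {0,3,6} 1  {2,4,5} 1  {3,5,6} 3  {4,5,6} 3
  4 to go: {0,3,5,6} 4  {1,2,4,5} 1  {2,4,5,6} 4  {3,4,5,6} 6
  5 to go: {0,3,4,5,6} 10  {1,2,4,5,6} 5  {2,3,4,5,6} 10
  if 0:b drops first: 15 orders
  if 1:c drops first: 20 orders
heap linearizations: 35

35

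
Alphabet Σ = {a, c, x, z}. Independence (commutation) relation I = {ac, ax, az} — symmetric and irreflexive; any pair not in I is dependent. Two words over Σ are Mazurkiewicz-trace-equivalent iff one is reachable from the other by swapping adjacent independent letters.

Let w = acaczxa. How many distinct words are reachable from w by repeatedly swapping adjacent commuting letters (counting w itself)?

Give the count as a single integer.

piece 0:a — minimal
piece 1:c — minimal
piece 2:a rests on {0:a}
piece 3:c rests on {1:c}
piece 4:z rests on {3:c}
piece 5:x rests on {4:z}
piece 6:a rests on {2:a}
minimal pieces: {0:a, 1:c}
ways to finish when only these pieces remain (= sum over removing one remaining piece with nothing left below it):
  1 left: {5}→1  {6}→1
  2 left: {2,6}→1  {4,5}→1  {5,6}→2
  3 left: {0,2,6}→1  {2,5,6}→3  {3,4,5}→1  {4,5,6}→3
  4 left: {0,2,5,6}→4  {1,3,4,5}→1  {2,4,5,6}→6  {3,4,5,6}→4
  5 left: {0,2,4,5,6}→10  {1,3,4,5,6}→5  {2,3,4,5,6}→10
  placing 0:a first → 15 extensions
  placing 1:c first → 20 extensions
total linear extensions = 35

35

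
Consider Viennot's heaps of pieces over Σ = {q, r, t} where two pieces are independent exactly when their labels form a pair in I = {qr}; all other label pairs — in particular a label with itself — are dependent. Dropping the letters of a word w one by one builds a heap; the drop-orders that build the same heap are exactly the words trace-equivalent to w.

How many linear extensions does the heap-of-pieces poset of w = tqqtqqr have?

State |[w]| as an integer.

3

piece 0:t — minimal
piece 1:q rests on {0:t}
piece 2:q rests on {1:q}
piece 3:t rests on {2:q}
piece 4:q rests on {3:t}
piece 5:q rests on {4:q}
piece 6:r rests on {3:t}
minimal pieces: {0:t}
ways to finish when only these pieces remain (= sum over removing one remaining piece with nothing left below it):
  1 left: {5}→1  {6}→1
  2 left: {4,5}→1  {5,6}→2
  3 left: {4,5,6}→3
  4 left: {3,4,5,6}→3
  5 left: {2,3,4,5,6}→3
  placing 0:t first → 3 extensions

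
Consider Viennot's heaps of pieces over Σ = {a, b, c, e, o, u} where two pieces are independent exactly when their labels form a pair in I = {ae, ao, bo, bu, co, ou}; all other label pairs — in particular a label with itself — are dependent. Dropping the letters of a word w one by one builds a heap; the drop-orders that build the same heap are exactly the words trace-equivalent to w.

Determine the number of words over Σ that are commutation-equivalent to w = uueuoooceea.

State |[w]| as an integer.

40

piece 0:u — minimal
piece 1:u rests on {0:u}
piece 2:e rests on {1:u}
piece 3:u rests on {2:e}
piece 4:o rests on {2:e}
piece 5:o rests on {4:o}
piece 6:o rests on {5:o}
piece 7:c rests on {3:u}
piece 8:e rests on {6:o, 7:c}
piece 9:e rests on {8:e}
piece 10:a rests on {7:c}
minimal pieces: {0:u}
ways to finish when only these pieces remain (= sum over removing one remaining piece with nothing left below it):
  1 left: {9}→1  {10}→1
  2 left: {8,9}→1  {9,10}→2
  3 left: {6,8,9}→1  {8,9,10}→3
  4 left: {5,6,8,9}→1  {6,8,9,10}→4  {7,8,9,10}→3
  5 left: {3,7,8,9,10}→3  {4,5,6,8,9}→1  {5,6,8,9,10}→5  {6,7,8,9,10}→7
  6 left: {3,6,7,8,9,10}→10  {4,5,6,8,9,10}→6  {5,6,7,8,9,10}→12
  7 left: {3,5,6,7,8,9,10}→22  {4,5,6,7,8,9,10}→18
  8 left: {3,4,5,6,7,8,9,10}→40
  9 left: {2,3,4,5,6,7,8,9,10}→40
  placing 0:u first → 40 extensions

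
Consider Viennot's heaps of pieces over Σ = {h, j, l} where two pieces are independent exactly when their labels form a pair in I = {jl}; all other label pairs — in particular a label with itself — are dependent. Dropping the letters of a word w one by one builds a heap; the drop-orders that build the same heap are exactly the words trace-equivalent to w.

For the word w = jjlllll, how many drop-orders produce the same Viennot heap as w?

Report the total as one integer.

21

piece 0:j — minimal
piece 1:j rests on {0:j}
piece 2:l — minimal
piece 3:l rests on {2:l}
piece 4:l rests on {3:l}
piece 5:l rests on {4:l}
piece 6:l rests on {5:l}
minimal pieces: {0:j, 2:l}
ways to finish when only these pieces remain (= sum over removing one remaining piece with nothing left below it):
  1 left: {1}→1  {6}→1
  2 left: {0,1}→1  {1,6}→2  {5,6}→1
  3 left: {0,1,6}→3  {1,5,6}→3  {4,5,6}→1
  4 left: {0,1,5,6}→6  {1,4,5,6}→4  {3,4,5,6}→1
  5 left: {0,1,4,5,6}→10  {1,3,4,5,6}→5  {2,3,4,5,6}→1
  placing 0:j first → 6 extensions
  placing 2:l first → 15 extensions
total linear extensions = 21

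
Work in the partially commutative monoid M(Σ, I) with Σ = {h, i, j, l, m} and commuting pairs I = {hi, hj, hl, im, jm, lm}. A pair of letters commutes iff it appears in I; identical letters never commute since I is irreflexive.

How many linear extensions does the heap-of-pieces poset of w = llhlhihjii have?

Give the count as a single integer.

drop 0:l onto floor
drop 1:l onto {0:l}
drop 2:h onto floor
drop 3:l onto {1:l}
drop 4:h onto {2:h}
drop 5:i onto {3:l}
drop 6:h onto {4:h}
drop 7:j onto {5:i}
drop 8:i onto {7:j}
drop 9:i onto {8:i}
ground layer = {0:l, 2:h}
drop-orders for the pieces not yet dropped (sum over which currently-grounded one goes next):
  1 to go: {6} 1  {9} 1
  2 to go: {4,6} 1  {6,9} 2  {8,9} 1
  3 to go: {2,4,6} 1  {4,6,9} 3  {6,8,9} 3  {7,8,9} 1
  4 to go: {2,4,6,9} 4  {4,6,8,9} 6  {5,7,8,9} 1  {6,7,8,9} 4
  5 to go: {2,4,6,8,9} 10  {3,5,7,8,9} 1  {4,6,7,8,9} 10  {5,6,7,8,9} 5
  6 to go: {1,3,5,7,8,9} 1  {2,4,6,7,8,9} 20  {3,5,6,7,8,9} 6  {4,5,6,7,8,9} 15
  7 to go: {0,1,3,5,7,8,9} 1  {1,3,5,6,7,8,9} 7  {2,4,5,6,7,8,9} 35  {3,4,5,6,7,8,9} 21
  8 to go: {0,1,3,5,6,7,8,9} 8  {1,3,4,5,6,7,8,9} 28  {2,3,4,5,6,7,8,9} 56
  if 0:l drops first: 84 orders
  if 2:h drops first: 36 orders
heap linearizations: 120

120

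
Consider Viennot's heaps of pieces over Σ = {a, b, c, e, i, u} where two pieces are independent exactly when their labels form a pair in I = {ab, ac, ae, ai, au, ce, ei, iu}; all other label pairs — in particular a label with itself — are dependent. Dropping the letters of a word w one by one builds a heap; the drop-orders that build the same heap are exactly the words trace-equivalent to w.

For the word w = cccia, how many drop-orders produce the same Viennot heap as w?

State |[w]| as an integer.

5

0(c) covers ∅
1(c) covers 0:c
2(c) covers 1:c
3(i) covers 2:c
4(a) covers ∅
floor of heap: 0:c, 4:a
completions by unplaced set U, small U first (add the entries for U minus each lowest piece of U):
  |U|=1: {3}:1  {4}:1
  |U|=2: {2,3}:1  {3,4}:2
  |U|=3: {1,2,3}:1  {2,3,4}:3
  start at 0(c): 4
  start at 4(a): 1
sum over floor = 5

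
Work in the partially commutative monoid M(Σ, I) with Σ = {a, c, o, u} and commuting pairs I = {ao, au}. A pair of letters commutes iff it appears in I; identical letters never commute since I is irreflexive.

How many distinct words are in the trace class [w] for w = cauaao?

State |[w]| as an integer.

10

0(c) covers ∅
1(a) covers 0:c
2(u) covers 0:c
3(a) covers 1:a
4(a) covers 3:a
5(o) covers 2:u
floor of heap: 0:c
completions by unplaced set U, small U first (add the entries for U minus each lowest piece of U):
  |U|=1: {4}:1  {5}:1
  |U|=2: {2,5}:1  {3,4}:1  {4,5}:2
  |U|=3: {1,3,4}:1  {2,4,5}:3  {3,4,5}:3
  |U|=4: {1,3,4,5}:4  {2,3,4,5}:6
  start at 0(c): 10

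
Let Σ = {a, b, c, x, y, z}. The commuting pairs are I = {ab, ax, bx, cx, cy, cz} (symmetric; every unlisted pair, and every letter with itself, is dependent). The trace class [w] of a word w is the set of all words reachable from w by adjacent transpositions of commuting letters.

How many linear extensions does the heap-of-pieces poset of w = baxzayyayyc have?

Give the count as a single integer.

#0=b has no predecessor
#1=a has no predecessor
#2=x has no predecessor
#3=z depends on [0:b, 1:a, 2:x]
#4=a depends on [3:z]
#5=y depends on [4:a]
#6=y depends on [5:y]
#7=a depends on [6:y]
#8=y depends on [7:a]
#9=y depends on [8:y]
#10=c depends on [7:a]
sources: [0:b, 1:a, 2:x]
N(rest) = Σ N(rest − s) over sources s of rest; N(one piece) = 1:
  size 1 → [9]=1  [10]=1
  size 2 → [8,9]=1  [9,10]=2
  size 3 → [8,9,10]=3
  size 4 → [7,8,9,10]=3
  size 5 → [6,7,8,9,10]=3
  size 6 → [5,6,7,8,9,10]=3
  size 7 → [4,5,6,7,8,9,10]=3
  size 8 → [3,4,5,6,7,8,9,10]=3
  size 9 → [0,3,4,5,6,7,8,9,10]=3  [1,3,4,5,6,7,8,9,10]=3  [2,3,4,5,6,7,8,9,10]=3
  first=0(b) contributes 6
  first=1(a) contributes 6
  first=2(x) contributes 6
|[w]| = 18

18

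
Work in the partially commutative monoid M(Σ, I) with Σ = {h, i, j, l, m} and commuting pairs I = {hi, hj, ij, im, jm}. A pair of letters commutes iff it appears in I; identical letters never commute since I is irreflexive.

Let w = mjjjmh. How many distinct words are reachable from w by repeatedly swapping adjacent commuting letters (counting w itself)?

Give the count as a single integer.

20

#0=m has no predecessor
#1=j has no predecessor
#2=j depends on [1:j]
#3=j depends on [2:j]
#4=m depends on [0:m]
#5=h depends on [4:m]
sources: [0:m, 1:j]
N(rest) = Σ N(rest − s) over sources s of rest; N(one piece) = 1:
  size 1 → [3]=1  [5]=1
  size 2 → [2,3]=1  [3,5]=2  [4,5]=1
  size 3 → [0,4,5]=1  [1,2,3]=1  [2,3,5]=3  [3,4,5]=3
  size 4 → [0,3,4,5]=4  [1,2,3,5]=4  [2,3,4,5]=6
  first=0(m) contributes 10
  first=1(j) contributes 10
|[w]| = 20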